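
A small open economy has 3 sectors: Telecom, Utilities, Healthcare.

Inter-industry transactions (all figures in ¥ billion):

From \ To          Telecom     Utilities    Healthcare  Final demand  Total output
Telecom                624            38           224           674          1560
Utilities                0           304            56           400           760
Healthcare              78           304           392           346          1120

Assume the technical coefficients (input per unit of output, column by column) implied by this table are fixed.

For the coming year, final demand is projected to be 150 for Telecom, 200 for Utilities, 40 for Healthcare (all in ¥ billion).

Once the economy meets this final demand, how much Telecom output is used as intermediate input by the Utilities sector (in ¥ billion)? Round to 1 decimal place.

Technical coefficients a_ij = z_ij / X_j:
  a_TT = 624/1560 = 0.40, a_UT = 0/1560 = 0.00, a_HT = 78/1560 = 0.05
  a_TU = 38/760 = 0.05, a_UU = 304/760 = 0.40, a_HU = 304/760 = 0.40
  a_TH = 224/1120 = 0.20, a_UH = 56/1120 = 0.05, a_HH = 392/1120 = 0.35
I − A =
  [   0.60    -0.05    -0.20]
  [   0.00     0.60    -0.05]
  [  -0.05    -0.40     0.65]
Cofactors of I−A, C_ij = (−1)^(i+j)·(minor ij) (rows/columns in the sector order above):
  C_11 = (0.60)(0.65) − (-0.05)(-0.40) = 0.3700
  C_12 = −[(0.00)(0.65) − (-0.05)(-0.05)] = 0.0025
  C_13 = (0.00)(-0.40) − (0.60)(-0.05) = 0.0300
  C_21 = −[(-0.05)(0.65) − (-0.20)(-0.40)] = 0.1125
  C_22 = (0.60)(0.65) − (-0.20)(-0.05) = 0.3800
  C_23 = −[(0.60)(-0.40) − (-0.05)(-0.05)] = 0.2425
  C_31 = (-0.05)(-0.05) − (-0.20)(0.60) = 0.1225
  C_32 = −[(0.60)(-0.05) − (-0.20)(0.00)] = 0.0300
  C_33 = (0.60)(0.60) − (-0.05)(0.00) = 0.3600
det(I−A) = Σ_j (I−A)_1j·C_1j = (0.60)(0.3700) + (-0.05)(0.0025) + (-0.20)(0.0300) = 0.215875
adj(I−A) = Cᵀ =
  [ 0.3700   0.1125   0.1225]
  [ 0.0025   0.3800   0.0300]
  [ 0.0300   0.2425   0.3600]
(I − A)⁻¹ = adj(I−A) / det(I−A) ≈
  [   1.7140     0.5211     0.5675]
  [   0.0116     1.7603     0.1390]
  [   0.1390     1.1233     1.6676]
First solve x = (I − A)⁻¹ d = adj(I−A)·d / det(I−A); in particular x_U = (0.0025·150 + 0.3800·200 + 0.0300·40) / 0.215875 = 77.575 / 0.215875 ≈ 359.351.
Intermediate flow from T to U: z_TU = a_TU · x_U = 0.05 × 77.575 / 0.215875 = 3.87875 / 0.215875 ≈ 18.0.

z_TU = 18.0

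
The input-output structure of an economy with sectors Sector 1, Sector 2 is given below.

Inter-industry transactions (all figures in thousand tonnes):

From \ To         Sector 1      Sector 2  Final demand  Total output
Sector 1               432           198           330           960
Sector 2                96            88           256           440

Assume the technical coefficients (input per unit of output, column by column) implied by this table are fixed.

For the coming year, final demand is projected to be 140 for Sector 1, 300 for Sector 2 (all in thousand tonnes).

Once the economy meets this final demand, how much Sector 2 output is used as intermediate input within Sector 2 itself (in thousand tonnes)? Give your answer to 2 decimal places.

z_22 = 90.63

Technical coefficients a_ij = z_ij / X_j:
  a_11 = 432/960 = 0.45, a_21 = 96/960 = 0.10
  a_12 = 198/440 = 0.45, a_22 = 88/440 = 0.20
I − A =
  [   0.55    -0.45]
  [  -0.10     0.80]
det(I−A) = (0.55)(0.80) − (-0.45)(-0.10) = 0.3950
adj(I−A) = [[0.80, 0.45], [0.10, 0.55]]
(I − A)⁻¹ = adj(I−A) / det(I−A) ≈
  [   2.0253     1.1392]
  [   0.2532     1.3924]
First solve x = (I − A)⁻¹ d = adj(I−A)·d / det(I−A); in particular x_2 = (0.10·140 + 0.55·300) / 0.3950 = 179.00 / 0.3950 ≈ 453.1646.
Intermediate flow from 2 to 2: z_22 = a_22 · x_2 = 0.20 × 179.00 / 0.3950 = 35.80 / 0.3950 ≈ 90.63.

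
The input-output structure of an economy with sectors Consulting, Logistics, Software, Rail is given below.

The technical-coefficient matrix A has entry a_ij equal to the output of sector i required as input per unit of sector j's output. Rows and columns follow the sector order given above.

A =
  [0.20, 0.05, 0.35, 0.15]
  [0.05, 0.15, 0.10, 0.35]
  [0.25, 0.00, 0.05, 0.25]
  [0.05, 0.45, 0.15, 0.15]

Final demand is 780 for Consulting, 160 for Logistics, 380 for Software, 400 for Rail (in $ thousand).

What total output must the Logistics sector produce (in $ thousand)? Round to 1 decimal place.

x_L = 979.3

I − A =
  [   0.80    -0.05    -0.35    -0.15]
  [  -0.05     0.85    -0.10    -0.35]
  [  -0.25     0.00     0.95    -0.25]
  [  -0.05    -0.45    -0.15     0.85]
Compute the cofactors C_ij = (−1)^(i+j)·(3×3 minor ij) of I−A; the adjugate is their transpose:
adj(I−A) = Cᵀ =
  [ 0.493625   0.142000   0.230500   0.213375]
  [ 0.090750   0.524500   0.131375   0.270625]
  [ 0.157500   0.118125   0.439250   0.205625]
  [ 0.104875   0.306875   0.160625   0.568000]
det(I−A) = Σ_j (I−A)_1j·C_1j = (0.80)(0.493625) + (-0.05)(0.090750) + (-0.35)(0.157500) + (-0.15)(0.104875) = 0.31950625
(I − A)⁻¹ = adj(I−A) / det(I−A) ≈
  [   1.5450     0.4444     0.7214     0.6678]
  [   0.2840     1.6416     0.4112     0.8470]
  [   0.4929     0.3697     1.3748     0.6436]
  [   0.3282     0.9605     0.5027     1.7777]
x = (I − A)⁻¹ d = adj(I−A)·d / det(I−A), with det(I−A) = 0.31950625:
  x_C = (0.493625·780 + 0.142000·160 + 0.230500·380 + 0.213375·400) / 0.31950625 = 580.6875 / 0.31950625 ≈ 1817.5
  x_L = (0.090750·780 + 0.524500·160 + 0.131375·380 + 0.270625·400) / 0.31950625 = 312.8775 / 0.31950625 ≈ 979.3
  x_S = (0.157500·780 + 0.118125·160 + 0.439250·380 + 0.205625·400) / 0.31950625 = 390.915 / 0.31950625 ≈ 1223.5
  x_R = (0.104875·780 + 0.306875·160 + 0.160625·380 + 0.568000·400) / 0.31950625 = 419.14 / 0.31950625 ≈ 1311.8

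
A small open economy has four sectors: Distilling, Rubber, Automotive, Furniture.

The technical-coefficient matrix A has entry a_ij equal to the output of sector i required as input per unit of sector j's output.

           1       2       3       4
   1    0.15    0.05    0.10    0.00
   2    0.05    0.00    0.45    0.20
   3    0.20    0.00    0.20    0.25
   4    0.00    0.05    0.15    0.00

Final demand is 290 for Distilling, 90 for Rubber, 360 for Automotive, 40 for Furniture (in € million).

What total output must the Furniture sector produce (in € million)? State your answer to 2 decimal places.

x_4 = 151.76

I − A =
  [   0.85    -0.05    -0.10     0.00]
  [  -0.05     1.00    -0.45    -0.20]
  [  -0.20     0.00     0.80    -0.25]
  [   0.00    -0.05    -0.15     1.00]
Compute the cofactors C_ij = (−1)^(i+j)·(3×3 minor ij) of I−A; the adjugate is their transpose:
adj(I−A) = Cᵀ =
  [ 0.748875   0.039375   0.123000   0.038625]
  [ 0.134125   0.628125   0.413000   0.228875]
  [ 0.198625   0.020625   0.839000   0.213875]
  [ 0.036500   0.034500   0.146500   0.653500]
det(I−A) = Σ_j (I−A)_1j·C_1j = (0.85)(0.748875) + (-0.05)(0.134125) + (-0.10)(0.198625) + (0.00)(0.036500) = 0.609975
(I − A)⁻¹ = adj(I−A) / det(I−A) ≈
  [   1.2277     0.0646     0.2016     0.0633]
  [   0.2199     1.0298     0.6771     0.3752]
  [   0.3256     0.0338     1.3755     0.3506]
  [   0.0598     0.0566     0.2402     1.0714]
x = (I − A)⁻¹ d = adj(I−A)·d / det(I−A), with det(I−A) = 0.609975:
  x_1 = (0.748875·290 + 0.039375·90 + 0.123000·360 + 0.038625·40) / 0.609975 = 266.5425 / 0.609975 ≈ 436.97
  x_2 = (0.134125·290 + 0.628125·90 + 0.413000·360 + 0.228875·40) / 0.609975 = 253.2625 / 0.609975 ≈ 415.20
  x_3 = (0.198625·290 + 0.020625·90 + 0.839000·360 + 0.213875·40) / 0.609975 = 370.0525 / 0.609975 ≈ 606.67
  x_4 = (0.036500·290 + 0.034500·90 + 0.146500·360 + 0.653500·40) / 0.609975 = 92.57 / 0.609975 ≈ 151.76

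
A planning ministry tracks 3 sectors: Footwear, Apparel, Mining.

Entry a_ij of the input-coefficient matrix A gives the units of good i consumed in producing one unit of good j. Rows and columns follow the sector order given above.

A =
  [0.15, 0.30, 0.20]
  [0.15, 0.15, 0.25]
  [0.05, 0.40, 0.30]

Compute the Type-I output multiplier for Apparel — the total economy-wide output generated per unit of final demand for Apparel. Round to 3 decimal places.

m_2 = 3.370

I − A =
  [   0.85    -0.30    -0.20]
  [  -0.15     0.85    -0.25]
  [  -0.05    -0.40     0.70]
Cofactors of I−A, C_ij = (−1)^(i+j)·(minor ij) (rows/columns in the sector order above):
  C_11 = (0.85)(0.70) − (-0.25)(-0.40) = 0.4950
  C_12 = −[(-0.15)(0.70) − (-0.25)(-0.05)] = 0.1175
  C_13 = (-0.15)(-0.40) − (0.85)(-0.05) = 0.1025
  C_21 = −[(-0.30)(0.70) − (-0.20)(-0.40)] = 0.2900
  C_22 = (0.85)(0.70) − (-0.20)(-0.05) = 0.5850
  C_23 = −[(0.85)(-0.40) − (-0.30)(-0.05)] = 0.3550
  C_31 = (-0.30)(-0.25) − (-0.20)(0.85) = 0.2450
  C_32 = −[(0.85)(-0.25) − (-0.20)(-0.15)] = 0.2425
  C_33 = (0.85)(0.85) − (-0.30)(-0.15) = 0.6775
det(I−A) = Σ_j (I−A)_1j·C_1j = (0.85)(0.4950) + (-0.30)(0.1175) + (-0.20)(0.1025) = 0.3650
adj(I−A) = Cᵀ =
  [ 0.4950   0.2900   0.2450]
  [ 0.1175   0.5850   0.2425]
  [ 0.1025   0.3550   0.6775]
(I − A)⁻¹ = adj(I−A) / det(I−A) ≈
  [   1.3562     0.7945     0.6712]
  [   0.3219     1.6027     0.6644]
  [   0.2808     0.9726     1.8562]
The output multiplier for sector j is the column-j sum of the Leontief inverse (I − A)⁻¹ = adj(I−A) / det(I−A).
Column 2 of adj(I−A): (0.2900, 0.5850, 0.3550); det(I−A) = 0.3650.
m_2 = (0.2900 + 0.5850 + 0.3550) / 0.3650 = 1.23 / 0.3650 ≈ 3.370.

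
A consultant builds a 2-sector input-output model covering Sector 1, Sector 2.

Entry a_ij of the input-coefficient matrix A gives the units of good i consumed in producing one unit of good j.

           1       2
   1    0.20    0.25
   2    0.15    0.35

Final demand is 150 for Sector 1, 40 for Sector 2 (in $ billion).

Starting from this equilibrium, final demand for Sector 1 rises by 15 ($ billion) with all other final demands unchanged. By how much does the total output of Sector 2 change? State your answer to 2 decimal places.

Δx_2 = 4.66

I − A =
  [   0.80    -0.25]
  [  -0.15     0.65]
det(I−A) = (0.80)(0.65) − (-0.25)(-0.15) = 0.4825
adj(I−A) = [[0.65, 0.25], [0.15, 0.80]]
(I − A)⁻¹ = adj(I−A) / det(I−A) ≈
  [   1.3472     0.5181]
  [   0.3109     1.6580]
Δx = (I − A)⁻¹ Δd with Δd having +15 in the Sector 1 component and 0 elsewhere.
So Δx_2 = L_21 · (+15), where L_21 = adj(I−A)_21 / det(I−A) = 0.15 / 0.4825.
Δx_2 = 0.15 × (+15) / 0.4825 = 2.25 / 0.4825 ≈ 4.66.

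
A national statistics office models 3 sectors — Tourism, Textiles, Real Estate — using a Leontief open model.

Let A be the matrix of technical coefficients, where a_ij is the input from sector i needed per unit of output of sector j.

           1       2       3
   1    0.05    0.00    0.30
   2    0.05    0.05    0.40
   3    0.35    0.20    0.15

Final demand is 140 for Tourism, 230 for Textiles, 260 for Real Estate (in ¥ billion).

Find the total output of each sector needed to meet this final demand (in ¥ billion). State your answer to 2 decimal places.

x_1 = 322.50, x_2 = 492.59, x_3 = 554.58

I − A =
  [   0.95     0.00    -0.30]
  [  -0.05     0.95    -0.40]
  [  -0.35    -0.20     0.85]
Cofactors of I−A, C_ij = (−1)^(i+j)·(minor ij) (rows/columns in the sector order above):
  C_11 = (0.95)(0.85) − (-0.40)(-0.20) = 0.7275
  C_12 = −[(-0.05)(0.85) − (-0.40)(-0.35)] = 0.1825
  C_13 = (-0.05)(-0.20) − (0.95)(-0.35) = 0.3425
  C_21 = −[(0.00)(0.85) − (-0.30)(-0.20)] = 0.0600
  C_22 = (0.95)(0.85) − (-0.30)(-0.35) = 0.7025
  C_23 = −[(0.95)(-0.20) − (0.00)(-0.35)] = 0.1900
  C_31 = (0.00)(-0.40) − (-0.30)(0.95) = 0.2850
  C_32 = −[(0.95)(-0.40) − (-0.30)(-0.05)] = 0.3950
  C_33 = (0.95)(0.95) − (0.00)(-0.05) = 0.9025
det(I−A) = Σ_j (I−A)_1j·C_1j = (0.95)(0.7275) + (0.00)(0.1825) + (-0.30)(0.3425) = 0.588375
adj(I−A) = Cᵀ =
  [ 0.7275   0.0600   0.2850]
  [ 0.1825   0.7025   0.3950]
  [ 0.3425   0.1900   0.9025]
(I − A)⁻¹ = adj(I−A) / det(I−A) ≈
  [   1.2365     0.1020     0.4844]
  [   0.3102     1.1940     0.6713]
  [   0.5821     0.3229     1.5339]
x = (I − A)⁻¹ d = adj(I−A)·d / det(I−A), with det(I−A) = 0.588375:
  x_1 = (0.7275·140 + 0.0600·230 + 0.2850·260) / 0.588375 = 189.75 / 0.588375 ≈ 322.50
  x_2 = (0.1825·140 + 0.7025·230 + 0.3950·260) / 0.588375 = 289.825 / 0.588375 ≈ 492.59
  x_3 = (0.3425·140 + 0.1900·230 + 0.9025·260) / 0.588375 = 326.30 / 0.588375 ≈ 554.58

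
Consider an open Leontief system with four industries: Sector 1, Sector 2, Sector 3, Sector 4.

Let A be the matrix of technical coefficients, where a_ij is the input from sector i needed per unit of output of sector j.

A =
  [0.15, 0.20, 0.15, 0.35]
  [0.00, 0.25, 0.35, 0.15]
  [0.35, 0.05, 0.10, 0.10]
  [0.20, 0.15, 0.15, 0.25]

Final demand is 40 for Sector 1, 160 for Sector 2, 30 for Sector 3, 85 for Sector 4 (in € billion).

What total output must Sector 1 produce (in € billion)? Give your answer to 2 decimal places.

I − A =
  [   0.85    -0.20    -0.15    -0.35]
  [   0.00     0.75    -0.35    -0.15]
  [  -0.35    -0.05     0.90    -0.10]
  [  -0.20    -0.15    -0.15     0.75]
Compute the cofactors C_ij = (−1)^(i+j)·(3×3 minor ij) of I−A; the adjugate is their transpose:
adj(I−A) = Cᵀ =
  [ 0.45525   0.18975   0.19575   0.27650]
  [ 0.13375   0.43725   0.22225   0.17950]
  [ 0.20550   0.11600   0.40050   0.17250]
  [ 0.18925   0.16125   0.17675   0.49500]
det(I−A) = Σ_j (I−A)_1j·C_1j = (0.85)(0.45525) + (-0.20)(0.13375) + (-0.15)(0.20550) + (-0.35)(0.18925) = 0.26315
(I − A)⁻¹ = adj(I−A) / det(I−A) ≈
  [   1.7300     0.7211     0.7439     1.0507]
  [   0.5083     1.6616     0.8446     0.6821]
  [   0.7809     0.4408     1.5219     0.6555]
  [   0.7192     0.6128     0.6717     1.8811]
x = (I − A)⁻¹ d = adj(I−A)·d / det(I−A), with det(I−A) = 0.26315:
  x_1 = (0.45525·40 + 0.18975·160 + 0.19575·30 + 0.27650·85) / 0.26315 = 77.945 / 0.26315 ≈ 296.20
  x_2 = (0.13375·40 + 0.43725·160 + 0.22225·30 + 0.17950·85) / 0.26315 = 97.235 / 0.26315 ≈ 369.50
  x_3 = (0.20550·40 + 0.11600·160 + 0.40050·30 + 0.17250·85) / 0.26315 = 53.4575 / 0.26315 ≈ 203.14
  x_4 = (0.18925·40 + 0.16125·160 + 0.17675·30 + 0.49500·85) / 0.26315 = 80.7475 / 0.26315 ≈ 306.85

x_1 = 296.20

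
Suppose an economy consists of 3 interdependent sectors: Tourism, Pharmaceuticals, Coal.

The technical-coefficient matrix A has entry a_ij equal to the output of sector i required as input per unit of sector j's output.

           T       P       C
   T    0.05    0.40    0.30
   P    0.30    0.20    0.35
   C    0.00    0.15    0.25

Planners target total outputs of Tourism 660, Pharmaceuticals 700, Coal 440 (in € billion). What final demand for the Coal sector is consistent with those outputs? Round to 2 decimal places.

d_C = 225.00

I − A =
  [   0.95    -0.40    -0.30]
  [  -0.30     0.80    -0.35]
  [   0.00    -0.15     0.75]
d = (I − A) x:
  d_T = (+0.95)·660 + (-0.40)·700 + (-0.30)·440 = 215.00
  d_P = (-0.30)·660 + (+0.80)·700 + (-0.35)·440 = 208.00
  d_C = (+0.00)·660 + (-0.15)·700 + (+0.75)·440 = 225.00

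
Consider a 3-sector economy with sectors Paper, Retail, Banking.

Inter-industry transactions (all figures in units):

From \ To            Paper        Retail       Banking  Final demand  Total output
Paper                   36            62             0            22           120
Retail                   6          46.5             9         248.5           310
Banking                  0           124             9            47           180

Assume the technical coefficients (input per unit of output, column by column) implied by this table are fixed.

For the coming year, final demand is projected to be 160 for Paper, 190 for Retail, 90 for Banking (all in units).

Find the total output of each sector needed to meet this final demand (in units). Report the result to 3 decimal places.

x_1 = 300.877, x_2 = 253.069, x_3 = 201.292

Technical coefficients a_ij = z_ij / X_j:
  a_11 = 36/120 = 0.30, a_21 = 6/120 = 0.05, a_31 = 0/120 = 0.00
  a_12 = 62/310 = 0.20, a_22 = 46.5/310 = 0.15, a_32 = 124/310 = 0.40
  a_13 = 0/180 = 0.00, a_23 = 9/180 = 0.05, a_33 = 9/180 = 0.05
I − A =
  [   0.70    -0.20     0.00]
  [  -0.05     0.85    -0.05]
  [   0.00    -0.40     0.95]
Cofactors of I−A, C_ij = (−1)^(i+j)·(minor ij) (rows/columns in the sector order above):
  C_11 = (0.85)(0.95) − (-0.05)(-0.40) = 0.7875
  C_12 = −[(-0.05)(0.95) − (-0.05)(0.00)] = 0.0475
  C_13 = (-0.05)(-0.40) − (0.85)(0.00) = 0.0200
  C_21 = −[(-0.20)(0.95) − (0.00)(-0.40)] = 0.1900
  C_22 = (0.70)(0.95) − (0.00)(0.00) = 0.6650
  C_23 = −[(0.70)(-0.40) − (-0.20)(0.00)] = 0.2800
  C_31 = (-0.20)(-0.05) − (0.00)(0.85) = 0.0100
  C_32 = −[(0.70)(-0.05) − (0.00)(-0.05)] = 0.0350
  C_33 = (0.70)(0.85) − (-0.20)(-0.05) = 0.5850
det(I−A) = Σ_j (I−A)_1j·C_1j = (0.70)(0.7875) + (-0.20)(0.0475) + (0.00)(0.0200) = 0.54175
adj(I−A) = Cᵀ =
  [ 0.7875   0.1900   0.0100]
  [ 0.0475   0.6650   0.0350]
  [ 0.0200   0.2800   0.5850]
(I − A)⁻¹ = adj(I−A) / det(I−A) ≈
  [   1.4536     0.3507     0.0185]
  [   0.0877     1.2275     0.0646]
  [   0.0369     0.5168     1.0798]
x = (I − A)⁻¹ d = adj(I−A)·d / det(I−A), with det(I−A) = 0.54175:
  x_1 = (0.7875·160 + 0.1900·190 + 0.0100·90) / 0.54175 = 163.00 / 0.54175 ≈ 300.877
  x_2 = (0.0475·160 + 0.6650·190 + 0.0350·90) / 0.54175 = 137.10 / 0.54175 ≈ 253.069
  x_3 = (0.0200·160 + 0.2800·190 + 0.5850·90) / 0.54175 = 109.05 / 0.54175 ≈ 201.292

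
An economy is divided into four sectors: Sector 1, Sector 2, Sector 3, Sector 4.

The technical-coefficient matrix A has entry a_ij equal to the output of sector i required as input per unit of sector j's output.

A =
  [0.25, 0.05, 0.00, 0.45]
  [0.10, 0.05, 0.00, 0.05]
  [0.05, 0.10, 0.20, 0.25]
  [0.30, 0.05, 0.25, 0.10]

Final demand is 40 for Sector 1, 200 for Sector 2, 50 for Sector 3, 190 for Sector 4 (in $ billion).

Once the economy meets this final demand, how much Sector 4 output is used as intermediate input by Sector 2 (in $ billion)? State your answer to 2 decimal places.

I − A =
  [   0.75    -0.05     0.00    -0.45]
  [  -0.10     0.95     0.00    -0.05]
  [  -0.05    -0.10     0.80    -0.25]
  [  -0.30    -0.05    -0.25     0.90]
Compute the cofactors C_ij = (−1)^(i+j)·(3×3 minor ij) of I−A; the adjugate is their transpose:
adj(I−A) = Cᵀ =
  [ 0.621375   0.062125   0.107500   0.344000]
  [ 0.078375   0.379500   0.020625   0.066000]
  [ 0.125625   0.070500   0.503625   0.206625]
  [ 0.246375   0.061375   0.176875   0.566000]
det(I−A) = Σ_j (I−A)_1j·C_1j = (0.75)(0.621375) + (-0.05)(0.078375) + (0.00)(0.125625) + (-0.45)(0.246375) = 0.35124375
(I − A)⁻¹ = adj(I−A) / det(I−A) ≈
  [   1.7691     0.1769     0.3061     0.9794]
  [   0.2231     1.0804     0.0587     0.1879]
  [   0.3577     0.2007     1.4338     0.5883]
  [   0.7014     0.1747     0.5036     1.6114]
First solve x = (I − A)⁻¹ d = adj(I−A)·d / det(I−A); in particular x_2 = (0.078375·40 + 0.379500·200 + 0.020625·50 + 0.066000·190) / 0.35124375 = 92.60625 / 0.35124375 ≈ 263.6524.
Intermediate flow from 4 to 2: z_42 = a_42 · x_2 = 0.05 × 92.60625 / 0.35124375 = 4.6303125 / 0.35124375 ≈ 13.18.

z_42 = 13.18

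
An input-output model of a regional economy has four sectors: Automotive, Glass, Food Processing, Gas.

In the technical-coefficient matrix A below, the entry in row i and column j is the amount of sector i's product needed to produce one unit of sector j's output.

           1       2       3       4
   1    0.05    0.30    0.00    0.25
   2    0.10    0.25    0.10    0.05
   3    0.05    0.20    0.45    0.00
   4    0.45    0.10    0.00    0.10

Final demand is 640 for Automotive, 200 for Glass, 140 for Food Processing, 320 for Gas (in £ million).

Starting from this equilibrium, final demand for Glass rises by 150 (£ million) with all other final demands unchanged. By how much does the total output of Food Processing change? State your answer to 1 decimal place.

I − A =
  [   0.95    -0.30     0.00    -0.25]
  [  -0.10     0.75    -0.10    -0.05]
  [  -0.05    -0.20     0.55     0.00]
  [  -0.45    -0.10     0.00     0.90]
Compute the cofactors C_ij = (−1)^(i+j)·(3×3 minor ij) of I−A; the adjugate is their transpose:
adj(I−A) = Cᵀ =
  [ 0.350500   0.162250   0.029500   0.106375]
  [ 0.066375   0.408375   0.074250   0.041125]
  [ 0.056000   0.163250   0.515875   0.024625]
  [ 0.182625   0.126500   0.023000   0.354875]
det(I−A) = Σ_j (I−A)_1j·C_1j = (0.95)(0.350500) + (-0.30)(0.066375) + (0.00)(0.056000) + (-0.25)(0.182625) = 0.26740625
(I − A)⁻¹ = adj(I−A) / det(I−A) ≈
  [   1.3107     0.6068     0.1103     0.3978]
  [   0.2482     1.5272     0.2777     0.1538]
  [   0.2094     0.6105     1.9292     0.0921]
  [   0.6829     0.4731     0.0860     1.3271]
Δx = (I − A)⁻¹ Δd with Δd having +150 in the Glass component and 0 elsewhere.
So Δx_3 = L_32 · (+150), where L_32 = adj(I−A)_32 / det(I−A) = 0.163250 / 0.26740625.
Δx_3 = 0.163250 × (+150) / 0.26740625 = 24.4875 / 0.26740625 ≈ 91.6.

Δx_3 = 91.6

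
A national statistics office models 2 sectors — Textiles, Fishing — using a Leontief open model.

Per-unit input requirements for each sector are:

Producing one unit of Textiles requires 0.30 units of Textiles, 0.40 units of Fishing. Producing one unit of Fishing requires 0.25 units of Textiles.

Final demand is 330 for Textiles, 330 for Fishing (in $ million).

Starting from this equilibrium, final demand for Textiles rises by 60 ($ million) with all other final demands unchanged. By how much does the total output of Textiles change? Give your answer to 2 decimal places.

I − A =
  [   0.70    -0.25]
  [  -0.40     1.00]
det(I−A) = (0.70)(1.00) − (-0.25)(-0.40) = 0.6000
adj(I−A) = [[1.00, 0.25], [0.40, 0.70]]
(I − A)⁻¹ = adj(I−A) / det(I−A) ≈
  [   1.6667     0.4167]
  [   0.6667     1.1667]
Δx = (I − A)⁻¹ Δd with Δd having +60 in the Textiles component and 0 elsewhere.
So Δx_1 = L_11 · (+60), where L_11 = adj(I−A)_11 / det(I−A) = 1.00 / 0.6000.
Δx_1 = 1.00 × (+60) / 0.6000 = 60.00 / 0.6000 = 100.00.

Δx_1 = 100.00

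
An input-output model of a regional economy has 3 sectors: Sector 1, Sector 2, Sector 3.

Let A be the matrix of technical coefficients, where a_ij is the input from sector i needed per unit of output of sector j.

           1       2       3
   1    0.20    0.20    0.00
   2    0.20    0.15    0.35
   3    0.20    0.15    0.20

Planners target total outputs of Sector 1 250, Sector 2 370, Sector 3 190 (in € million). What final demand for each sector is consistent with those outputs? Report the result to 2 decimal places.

I − A =
  [   0.80    -0.20     0.00]
  [  -0.20     0.85    -0.35]
  [  -0.20    -0.15     0.80]
d = (I − A) x:
  d_1 = (+0.80)·250 + (-0.20)·370 + (+0.00)·190 = 126.00
  d_2 = (-0.20)·250 + (+0.85)·370 + (-0.35)·190 = 198.00
  d_3 = (-0.20)·250 + (-0.15)·370 + (+0.80)·190 = 46.50

d_1 = 126.00, d_2 = 198.00, d_3 = 46.50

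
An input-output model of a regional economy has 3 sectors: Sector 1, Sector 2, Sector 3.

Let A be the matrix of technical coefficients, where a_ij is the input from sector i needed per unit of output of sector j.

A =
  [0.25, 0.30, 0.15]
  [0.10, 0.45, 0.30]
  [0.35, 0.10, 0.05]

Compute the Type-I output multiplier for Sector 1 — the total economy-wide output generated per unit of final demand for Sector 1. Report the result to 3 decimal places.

m_1 = 3.208

I − A =
  [   0.75    -0.30    -0.15]
  [  -0.10     0.55    -0.30]
  [  -0.35    -0.10     0.95]
Cofactors of I−A, C_ij = (−1)^(i+j)·(minor ij) (rows/columns in the sector order above):
  C_11 = (0.55)(0.95) − (-0.30)(-0.10) = 0.4925
  C_12 = −[(-0.10)(0.95) − (-0.30)(-0.35)] = 0.2000
  C_13 = (-0.10)(-0.10) − (0.55)(-0.35) = 0.2025
  C_21 = −[(-0.30)(0.95) − (-0.15)(-0.10)] = 0.3000
  C_22 = (0.75)(0.95) − (-0.15)(-0.35) = 0.6600
  C_23 = −[(0.75)(-0.10) − (-0.30)(-0.35)] = 0.1800
  C_31 = (-0.30)(-0.30) − (-0.15)(0.55) = 0.1725
  C_32 = −[(0.75)(-0.30) − (-0.15)(-0.10)] = 0.2400
  C_33 = (0.75)(0.55) − (-0.30)(-0.10) = 0.3825
det(I−A) = Σ_j (I−A)_1j·C_1j = (0.75)(0.4925) + (-0.30)(0.2000) + (-0.15)(0.2025) = 0.2790
adj(I−A) = Cᵀ =
  [ 0.4925   0.3000   0.1725]
  [ 0.2000   0.6600   0.2400]
  [ 0.2025   0.1800   0.3825]
(I − A)⁻¹ = adj(I−A) / det(I−A) ≈
  [   1.7652     1.0753     0.6183]
  [   0.7168     2.3656     0.8602]
  [   0.7258     0.6452     1.3710]
The output multiplier for sector j is the column-j sum of the Leontief inverse (I − A)⁻¹ = adj(I−A) / det(I−A).
Column 1 of adj(I−A): (0.4925, 0.2000, 0.2025); det(I−A) = 0.2790.
m_1 = (0.4925 + 0.2000 + 0.2025) / 0.2790 = 0.895 / 0.2790 ≈ 3.208.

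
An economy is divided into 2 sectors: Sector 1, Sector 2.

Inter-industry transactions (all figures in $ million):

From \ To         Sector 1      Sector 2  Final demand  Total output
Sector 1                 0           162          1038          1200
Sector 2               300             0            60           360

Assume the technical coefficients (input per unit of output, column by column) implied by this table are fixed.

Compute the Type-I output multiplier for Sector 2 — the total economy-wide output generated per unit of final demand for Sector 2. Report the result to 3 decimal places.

Technical coefficients a_ij = z_ij / X_j:
  a_11 = 0/1200 = 0.00, a_21 = 300/1200 = 0.25
  a_12 = 162/360 = 0.45, a_22 = 0/360 = 0.00
I − A =
  [   1.00    -0.45]
  [  -0.25     1.00]
det(I−A) = (1.00)(1.00) − (-0.45)(-0.25) = 0.8875
adj(I−A) = [[1.00, 0.45], [0.25, 1.00]]
(I − A)⁻¹ = adj(I−A) / det(I−A) ≈
  [   1.1268     0.5070]
  [   0.2817     1.1268]
The output multiplier for sector j is the column-j sum of the Leontief inverse (I − A)⁻¹ = adj(I−A) / det(I−A).
Column 2 of adj(I−A): (0.45, 1.00); det(I−A) = 0.8875.
m_2 = (0.45 + 1.00) / 0.8875 = 1.45 / 0.8875 ≈ 1.634.

m_2 = 1.634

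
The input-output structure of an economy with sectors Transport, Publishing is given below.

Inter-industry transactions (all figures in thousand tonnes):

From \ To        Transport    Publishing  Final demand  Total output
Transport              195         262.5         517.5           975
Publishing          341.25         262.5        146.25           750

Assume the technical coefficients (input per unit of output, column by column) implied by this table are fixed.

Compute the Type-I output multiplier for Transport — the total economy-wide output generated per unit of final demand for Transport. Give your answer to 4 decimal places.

m_1 = 2.5157

Technical coefficients a_ij = z_ij / X_j:
  a_11 = 195/975 = 0.20, a_21 = 341.25/975 = 0.35
  a_12 = 262.5/750 = 0.35, a_22 = 262.5/750 = 0.35
I − A =
  [   0.80    -0.35]
  [  -0.35     0.65]
det(I−A) = (0.80)(0.65) − (-0.35)(-0.35) = 0.3975
adj(I−A) = [[0.65, 0.35], [0.35, 0.80]]
(I − A)⁻¹ = adj(I−A) / det(I−A) ≈
  [   1.63522     0.88050]
  [   0.88050     2.01258]
The output multiplier for sector j is the column-j sum of the Leontief inverse (I − A)⁻¹ = adj(I−A) / det(I−A).
Column 1 of adj(I−A): (0.65, 0.35); det(I−A) = 0.3975.
m_1 = (0.65 + 0.35) / 0.3975 = 1.00 / 0.3975 ≈ 2.5157.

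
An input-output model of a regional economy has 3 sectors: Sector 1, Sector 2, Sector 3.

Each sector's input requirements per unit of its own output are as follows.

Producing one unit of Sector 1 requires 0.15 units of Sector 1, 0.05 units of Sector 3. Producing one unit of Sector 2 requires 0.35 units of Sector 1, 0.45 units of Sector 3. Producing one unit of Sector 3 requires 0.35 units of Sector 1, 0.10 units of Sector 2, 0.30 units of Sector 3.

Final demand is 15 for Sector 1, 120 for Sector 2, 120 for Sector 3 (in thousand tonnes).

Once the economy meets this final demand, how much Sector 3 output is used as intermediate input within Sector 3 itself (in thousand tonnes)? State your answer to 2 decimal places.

I − A =
  [   0.85    -0.35    -0.35]
  [   0.00     1.00    -0.10]
  [  -0.05    -0.45     0.70]
Cofactors of I−A, C_ij = (−1)^(i+j)·(minor ij) (rows/columns in the sector order above):
  C_11 = (1.00)(0.70) − (-0.10)(-0.45) = 0.6550
  C_12 = −[(0.00)(0.70) − (-0.10)(-0.05)] = 0.0050
  C_13 = (0.00)(-0.45) − (1.00)(-0.05) = 0.0500
  C_21 = −[(-0.35)(0.70) − (-0.35)(-0.45)] = 0.4025
  C_22 = (0.85)(0.70) − (-0.35)(-0.05) = 0.5775
  C_23 = −[(0.85)(-0.45) − (-0.35)(-0.05)] = 0.4000
  C_31 = (-0.35)(-0.10) − (-0.35)(1.00) = 0.3850
  C_32 = −[(0.85)(-0.10) − (-0.35)(0.00)] = 0.0850
  C_33 = (0.85)(1.00) − (-0.35)(0.00) = 0.8500
det(I−A) = Σ_j (I−A)_1j·C_1j = (0.85)(0.6550) + (-0.35)(0.0050) + (-0.35)(0.0500) = 0.5375
adj(I−A) = Cᵀ =
  [ 0.6550   0.4025   0.3850]
  [ 0.0050   0.5775   0.0850]
  [ 0.0500   0.4000   0.8500]
(I − A)⁻¹ = adj(I−A) / det(I−A) ≈
  [   1.2186     0.7488     0.7163]
  [   0.0093     1.0744     0.1581]
  [   0.0930     0.7442     1.5814]
First solve x = (I − A)⁻¹ d = adj(I−A)·d / det(I−A); in particular x_3 = (0.0500·15 + 0.4000·120 + 0.8500·120) / 0.5375 = 150.75 / 0.5375 ≈ 280.4651.
Intermediate flow from 3 to 3: z_33 = a_33 · x_3 = 0.30 × 150.75 / 0.5375 = 45.225 / 0.5375 ≈ 84.14.

z_33 = 84.14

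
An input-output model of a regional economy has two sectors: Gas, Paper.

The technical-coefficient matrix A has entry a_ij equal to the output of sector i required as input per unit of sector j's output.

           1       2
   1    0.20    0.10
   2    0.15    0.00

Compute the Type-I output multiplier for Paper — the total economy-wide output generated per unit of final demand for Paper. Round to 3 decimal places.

I − A =
  [   0.80    -0.10]
  [  -0.15     1.00]
det(I−A) = (0.80)(1.00) − (-0.10)(-0.15) = 0.7850
adj(I−A) = [[1.00, 0.10], [0.15, 0.80]]
(I − A)⁻¹ = adj(I−A) / det(I−A) ≈
  [   1.2739     0.1274]
  [   0.1911     1.0191]
The output multiplier for sector j is the column-j sum of the Leontief inverse (I − A)⁻¹ = adj(I−A) / det(I−A).
Column 2 of adj(I−A): (0.10, 0.80); det(I−A) = 0.7850.
m_2 = (0.10 + 0.80) / 0.7850 = 0.90 / 0.7850 ≈ 1.146.

m_2 = 1.146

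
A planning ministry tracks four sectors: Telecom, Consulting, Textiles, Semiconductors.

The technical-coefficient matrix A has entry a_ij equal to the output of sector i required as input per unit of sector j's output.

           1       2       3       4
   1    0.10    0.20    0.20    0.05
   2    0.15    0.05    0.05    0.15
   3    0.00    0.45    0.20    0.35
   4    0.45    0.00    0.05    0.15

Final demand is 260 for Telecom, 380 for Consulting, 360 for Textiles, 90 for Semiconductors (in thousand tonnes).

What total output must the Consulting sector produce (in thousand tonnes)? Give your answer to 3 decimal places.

x_2 = 649.950

I − A =
  [   0.90    -0.20    -0.20    -0.05]
  [  -0.15     0.95    -0.05    -0.15]
  [   0.00    -0.45     0.80    -0.35]
  [  -0.45     0.00    -0.05     0.85]
Compute the cofactors C_ij = (−1)^(i+j)·(3×3 minor ij) of I−A; the adjugate is their transpose:
adj(I−A) = Cᵀ =
  [ 0.606875   0.210125   0.173875   0.144375]
  [ 0.161250   0.546750   0.083250   0.140250]
  [ 0.237375   0.365625   0.666375   0.352875]
  [ 0.335250   0.132750   0.131250   0.626250]
det(I−A) = Σ_j (I−A)_1j·C_1j = (0.90)(0.606875) + (-0.20)(0.161250) + (-0.20)(0.237375) + (-0.05)(0.335250) = 0.4497
(I − A)⁻¹ = adj(I−A) / det(I−A) ≈
  [   1.3495     0.4673     0.3866     0.3210]
  [   0.3586     1.2158     0.1851     0.3119]
  [   0.5279     0.8130     1.4818     0.7847]
  [   0.7455     0.2952     0.2919     1.3926]
x = (I − A)⁻¹ d = adj(I−A)·d / det(I−A), with det(I−A) = 0.4497:
  x_1 = (0.606875·260 + 0.210125·380 + 0.173875·360 + 0.144375·90) / 0.4497 = 313.22375 / 0.4497 ≈ 696.517
  x_2 = (0.161250·260 + 0.546750·380 + 0.083250·360 + 0.140250·90) / 0.4497 = 292.2825 / 0.4497 ≈ 649.950
  x_3 = (0.237375·260 + 0.365625·380 + 0.666375·360 + 0.352875·90) / 0.4497 = 472.30875 / 0.4497 ≈ 1050.275
  x_4 = (0.335250·260 + 0.132750·380 + 0.131250·360 + 0.626250·90) / 0.4497 = 241.2225 / 0.4497 ≈ 536.408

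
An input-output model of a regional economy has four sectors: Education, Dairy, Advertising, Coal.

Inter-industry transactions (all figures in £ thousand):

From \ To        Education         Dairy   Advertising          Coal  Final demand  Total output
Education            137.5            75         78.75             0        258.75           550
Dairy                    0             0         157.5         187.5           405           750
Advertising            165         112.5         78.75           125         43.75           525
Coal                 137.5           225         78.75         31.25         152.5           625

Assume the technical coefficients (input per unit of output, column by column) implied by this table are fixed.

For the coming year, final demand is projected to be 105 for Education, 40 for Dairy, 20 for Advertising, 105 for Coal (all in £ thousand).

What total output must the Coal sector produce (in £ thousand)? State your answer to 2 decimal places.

x_C = 244.11

Technical coefficients a_ij = z_ij / X_j:
  a_EE = 137.5/550 = 0.25, a_DE = 0/550 = 0.00, a_AE = 165/550 = 0.30, a_CE = 137.5/550 = 0.25
  a_ED = 75/750 = 0.10, a_DD = 0/750 = 0.00, a_AD = 112.5/750 = 0.15, a_CD = 225/750 = 0.30
  a_EA = 78.75/525 = 0.15, a_DA = 157.5/525 = 0.30, a_AA = 78.75/525 = 0.15, a_CA = 78.75/525 = 0.15
  a_EC = 0/625 = 0.00, a_DC = 187.5/625 = 0.30, a_AC = 125/625 = 0.20, a_CC = 31.25/625 = 0.05
I − A =
  [   0.75    -0.10    -0.15     0.00]
  [   0.00     1.00    -0.30    -0.30]
  [  -0.30    -0.15     0.85    -0.20]
  [  -0.25    -0.30    -0.15     0.95]
Compute the cofactors C_ij = (−1)^(i+j)·(3×3 minor ij) of I−A; the adjugate is their transpose:
adj(I−A) = Cᵀ =
  [ 0.633500   0.108125   0.162000   0.068250]
  [ 0.177750   0.532875   0.258750   0.222750]
  [ 0.319250   0.185375   0.637500   0.192750]
  [ 0.273250   0.226000   0.225000   0.549750]
det(I−A) = Σ_j (I−A)_1j·C_1j = (0.75)(0.633500) + (-0.10)(0.177750) + (-0.15)(0.319250) + (0.00)(0.273250) = 0.4094625
(I − A)⁻¹ = adj(I−A) / det(I−A) ≈
  [   1.5472     0.2641     0.3956     0.1667]
  [   0.4341     1.3014     0.6319     0.5440]
  [   0.7797     0.4527     1.5569     0.4707]
  [   0.6673     0.5519     0.5495     1.3426]
x = (I − A)⁻¹ d = adj(I−A)·d / det(I−A), with det(I−A) = 0.4094625:
  x_E = (0.633500·105 + 0.108125·40 + 0.162000·20 + 0.068250·105) / 0.4094625 = 81.24875 / 0.4094625 ≈ 198.43
  x_D = (0.177750·105 + 0.532875·40 + 0.258750·20 + 0.222750·105) / 0.4094625 = 68.5425 / 0.4094625 ≈ 167.40
  x_A = (0.319250·105 + 0.185375·40 + 0.637500·20 + 0.192750·105) / 0.4094625 = 73.925 / 0.4094625 ≈ 180.54
  x_C = (0.273250·105 + 0.226000·40 + 0.225000·20 + 0.549750·105) / 0.4094625 = 99.955 / 0.4094625 ≈ 244.11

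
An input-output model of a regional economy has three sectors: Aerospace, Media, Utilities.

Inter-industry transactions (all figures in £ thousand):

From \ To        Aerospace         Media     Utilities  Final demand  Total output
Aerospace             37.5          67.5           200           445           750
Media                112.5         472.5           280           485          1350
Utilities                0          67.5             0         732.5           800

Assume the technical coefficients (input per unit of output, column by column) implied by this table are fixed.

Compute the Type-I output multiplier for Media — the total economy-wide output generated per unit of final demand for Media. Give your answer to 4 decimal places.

Technical coefficients a_ij = z_ij / X_j:
  a_AA = 37.5/750 = 0.05, a_MA = 112.5/750 = 0.15, a_UA = 0/750 = 0.00
  a_AM = 67.5/1350 = 0.05, a_MM = 472.5/1350 = 0.35, a_UM = 67.5/1350 = 0.05
  a_AU = 200/800 = 0.25, a_MU = 280/800 = 0.35, a_UU = 0/800 = 0.00
I − A =
  [   0.95    -0.05    -0.25]
  [  -0.15     0.65    -0.35]
  [   0.00    -0.05     1.00]
Cofactors of I−A, C_ij = (−1)^(i+j)·(minor ij) (rows/columns in the sector order above):
  C_11 = (0.65)(1.00) − (-0.35)(-0.05) = 0.6325
  C_12 = −[(-0.15)(1.00) − (-0.35)(0.00)] = 0.1500
  C_13 = (-0.15)(-0.05) − (0.65)(0.00) = 0.0075
  C_21 = −[(-0.05)(1.00) − (-0.25)(-0.05)] = 0.0625
  C_22 = (0.95)(1.00) − (-0.25)(0.00) = 0.9500
  C_23 = −[(0.95)(-0.05) − (-0.05)(0.00)] = 0.0475
  C_31 = (-0.05)(-0.35) − (-0.25)(0.65) = 0.1800
  C_32 = −[(0.95)(-0.35) − (-0.25)(-0.15)] = 0.3700
  C_33 = (0.95)(0.65) − (-0.05)(-0.15) = 0.6100
det(I−A) = Σ_j (I−A)_1j·C_1j = (0.95)(0.6325) + (-0.05)(0.1500) + (-0.25)(0.0075) = 0.5915
adj(I−A) = Cᵀ =
  [ 0.6325   0.0625   0.1800]
  [ 0.1500   0.9500   0.3700]
  [ 0.0075   0.0475   0.6100]
(I − A)⁻¹ = adj(I−A) / det(I−A) ≈
  [   1.06932     0.10566     0.30431]
  [   0.25359     1.60609     0.62553]
  [   0.01268     0.08030     1.03128]
The output multiplier for sector j is the column-j sum of the Leontief inverse (I − A)⁻¹ = adj(I−A) / det(I−A).
Column M of adj(I−A): (0.0625, 0.9500, 0.0475); det(I−A) = 0.5915.
m_M = (0.0625 + 0.9500 + 0.0475) / 0.5915 = 1.06 / 0.5915 ≈ 1.7921.

m_M = 1.7921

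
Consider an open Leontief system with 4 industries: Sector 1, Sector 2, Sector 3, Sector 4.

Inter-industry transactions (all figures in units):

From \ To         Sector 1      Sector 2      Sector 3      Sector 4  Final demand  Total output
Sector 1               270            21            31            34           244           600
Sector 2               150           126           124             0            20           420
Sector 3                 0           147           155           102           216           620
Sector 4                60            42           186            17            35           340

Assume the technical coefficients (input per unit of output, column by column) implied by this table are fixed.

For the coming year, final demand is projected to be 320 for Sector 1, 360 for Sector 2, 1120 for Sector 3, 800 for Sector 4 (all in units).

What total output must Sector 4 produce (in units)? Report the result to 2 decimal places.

Technical coefficients a_ij = z_ij / X_j:
  a_11 = 270/600 = 0.45, a_21 = 150/600 = 0.25, a_31 = 0/600 = 0.00, a_41 = 60/600 = 0.10
  a_12 = 21/420 = 0.05, a_22 = 126/420 = 0.30, a_32 = 147/420 = 0.35, a_42 = 42/420 = 0.10
  a_13 = 31/620 = 0.05, a_23 = 124/620 = 0.20, a_33 = 155/620 = 0.25, a_43 = 186/620 = 0.30
  a_14 = 34/340 = 0.10, a_24 = 0/340 = 0.00, a_34 = 102/340 = 0.30, a_44 = 17/340 = 0.05
I − A =
  [   0.55    -0.05    -0.05    -0.10]
  [  -0.25     0.70    -0.20     0.00]
  [   0.00    -0.35     0.75    -0.30]
  [  -0.10    -0.10    -0.30     0.95]
Compute the cofactors C_ij = (−1)^(i+j)·(3×3 minor ij) of I−A; the adjugate is their transpose:
adj(I−A) = Cᵀ =
  [ 0.363250   0.067250   0.065750   0.059000]
  [ 0.161625   0.333375   0.121875   0.055500]
  [ 0.111625   0.197375   0.344375   0.120500]
  [ 0.090500   0.104500   0.128500   0.236500]
det(I−A) = Σ_j (I−A)_1j·C_1j = (0.55)(0.363250) + (-0.05)(0.161625) + (-0.05)(0.111625) + (-0.10)(0.090500) = 0.177075
(I − A)⁻¹ = adj(I−A) / det(I−A) ≈
  [   2.0514     0.3798     0.3713     0.3332]
  [   0.9127     1.8827     0.6883     0.3134]
  [   0.6304     1.1146     1.9448     0.6805]
  [   0.5111     0.5901     0.7257     1.3356]
x = (I − A)⁻¹ d = adj(I−A)·d / det(I−A), with det(I−A) = 0.177075:
  x_1 = (0.363250·320 + 0.067250·360 + 0.065750·1120 + 0.059000·800) / 0.177075 = 261.29 / 0.177075 ≈ 1475.59
  x_2 = (0.161625·320 + 0.333375·360 + 0.121875·1120 + 0.055500·800) / 0.177075 = 352.635 / 0.177075 ≈ 1991.44
  x_3 = (0.111625·320 + 0.197375·360 + 0.344375·1120 + 0.120500·800) / 0.177075 = 588.875 / 0.177075 ≈ 3325.57
  x_4 = (0.090500·320 + 0.104500·360 + 0.128500·1120 + 0.236500·800) / 0.177075 = 399.70 / 0.177075 ≈ 2257.24

x_4 = 2257.24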